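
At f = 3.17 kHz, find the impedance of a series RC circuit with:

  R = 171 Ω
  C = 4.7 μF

Step 1 — Angular frequency: ω = 2π·f = 2π·3170 = 1.992e+04 rad/s.
Step 2 — Component impedances:
  R: Z = R = 171 Ω
  C: Z = 1/(jωC) = -j/(ω·C) = 0 - j10.68 Ω
Step 3 — Series combination: Z_total = R + C = 171 - j10.68 Ω = 171.3∠-3.6° Ω.

Z = 171 - j10.68 Ω = 171.3∠-3.6° Ω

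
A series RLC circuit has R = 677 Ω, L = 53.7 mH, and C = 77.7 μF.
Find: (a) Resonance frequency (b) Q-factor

Step 1 — Resonance condition Im(Z)=0 gives ω₀ = 1/√(LC).
Step 2 — ω₀ = 1/√(0.0537·7.77e-05) = 489.6 rad/s.
Step 3 — f₀ = ω₀/(2π) = 77.92 Hz.
Step 4 — Series Q: Q = ω₀L/R = 489.6·0.0537/677 = 0.03883.

(a) f₀ = 77.92 Hz  (b) Q = 0.03883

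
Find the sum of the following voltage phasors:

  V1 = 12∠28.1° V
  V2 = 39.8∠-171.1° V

Step 1 — Convert each phasor to rectangular form:
  V1 = 12·(cos(28.1°) + j·sin(28.1°)) = 10.59 + j5.652 V
  V2 = 39.8·(cos(-171.1°) + j·sin(-171.1°)) = -39.32 - j6.157 V
Step 2 — Sum components: V_total = -28.74 - j0.5053 V.
Step 3 — Convert to polar: |V_total| = 28.74 V, ∠V_total = -179.0°.

V_total = 28.74∠-179.0° V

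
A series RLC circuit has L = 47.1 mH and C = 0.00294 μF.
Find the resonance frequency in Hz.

Step 1 — Resonance condition Im(Z)=0 gives ω₀ = 1/√(LC).
Step 2 — ω₀ = 1/√(0.0471·2.94e-09) = 8.498e+04 rad/s.
Step 3 — f₀ = ω₀/(2π) = 1.352e+04 Hz.

f₀ = 1.352e+04 Hz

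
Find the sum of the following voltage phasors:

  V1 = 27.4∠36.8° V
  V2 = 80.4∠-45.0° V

Step 1 — Convert each phasor to rectangular form:
  V1 = 27.4·(cos(36.8°) + j·sin(36.8°)) = 21.94 + j16.41 V
  V2 = 80.4·(cos(-45.0°) + j·sin(-45.0°)) = 56.85 - j56.85 V
Step 2 — Sum components: V_total = 78.79 - j40.44 V.
Step 3 — Convert to polar: |V_total| = 88.56 V, ∠V_total = -27.2°.

V_total = 88.56∠-27.2° V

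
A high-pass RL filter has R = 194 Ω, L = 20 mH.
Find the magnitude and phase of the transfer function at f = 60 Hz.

Step 1 — Angular frequency: ω = 2π·60 = 377 rad/s.
Step 2 — Transfer function: H(jω) = jωL/(R + jωL).
Step 3 — Numerator jωL = j·7.54; denominator R + jωL = 194 + j7.54.
Step 4 — H = 0.001508 + j0.03881.
Step 5 — Magnitude: |H| = 0.03884 (-28.2 dB); phase: φ = 87.8°.

|H| = 0.03884 (-28.2 dB), φ = 87.8°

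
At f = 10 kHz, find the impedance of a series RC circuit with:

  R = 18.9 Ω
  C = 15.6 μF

Step 1 — Angular frequency: ω = 2π·f = 2π·1e+04 = 6.283e+04 rad/s.
Step 2 — Component impedances:
  R: Z = R = 18.9 Ω
  C: Z = 1/(jωC) = -j/(ω·C) = 0 - j1.02 Ω
Step 3 — Series combination: Z_total = R + C = 18.9 - j1.02 Ω = 18.93∠-3.1° Ω.

Z = 18.9 - j1.02 Ω = 18.93∠-3.1° Ω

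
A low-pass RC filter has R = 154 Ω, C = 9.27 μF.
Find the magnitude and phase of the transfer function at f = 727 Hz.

Step 1 — Angular frequency: ω = 2π·727 = 4568 rad/s.
Step 2 — Transfer function: H(jω) = 1/(1 + jωRC).
Step 3 — Denominator: 1 + jωRC = 1 + j·4568·154·9.27e-06 = 1 + j6.521.
Step 4 — H = 0.02298 - j0.1498.
Step 5 — Magnitude: |H| = 0.1516 (-16.4 dB); phase: φ = -81.3°.

|H| = 0.1516 (-16.4 dB), φ = -81.3°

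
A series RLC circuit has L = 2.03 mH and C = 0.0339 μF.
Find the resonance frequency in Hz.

Step 1 — Resonance condition Im(Z)=0 gives ω₀ = 1/√(LC).
Step 2 — ω₀ = 1/√(0.00203·3.39e-08) = 1.205e+05 rad/s.
Step 3 — f₀ = ω₀/(2π) = 1.919e+04 Hz.

f₀ = 1.919e+04 Hz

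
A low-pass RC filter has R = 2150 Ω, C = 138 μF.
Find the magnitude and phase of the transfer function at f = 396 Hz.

Step 1 — Angular frequency: ω = 2π·396 = 2488 rad/s.
Step 2 — Transfer function: H(jω) = 1/(1 + jωRC).
Step 3 — Denominator: 1 + jωRC = 1 + j·2488·2150·0.000138 = 1 + j738.2.
Step 4 — H = 1.835e-06 - j0.001355.
Step 5 — Magnitude: |H| = 0.001355 (-57.4 dB); phase: φ = -89.9°.

|H| = 0.001355 (-57.4 dB), φ = -89.9°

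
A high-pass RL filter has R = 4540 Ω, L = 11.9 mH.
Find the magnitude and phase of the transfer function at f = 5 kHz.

Step 1 — Angular frequency: ω = 2π·5000 = 3.142e+04 rad/s.
Step 2 — Transfer function: H(jω) = jωL/(R + jωL).
Step 3 — Numerator jωL = j·373.8; denominator R + jωL = 4540 + j373.8.
Step 4 — H = 0.006735 + j0.08179.
Step 5 — Magnitude: |H| = 0.08207 (-21.7 dB); phase: φ = 85.3°.

|H| = 0.08207 (-21.7 dB), φ = 85.3°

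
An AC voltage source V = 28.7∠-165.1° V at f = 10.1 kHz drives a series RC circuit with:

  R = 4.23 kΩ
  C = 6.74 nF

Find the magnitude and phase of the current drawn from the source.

Step 1 — Angular frequency: ω = 2π·f = 2π·1.01e+04 = 6.346e+04 rad/s.
Step 2 — Component impedances:
  R: Z = R = 4230 Ω
  C: Z = 1/(jωC) = -j/(ω·C) = 0 - j2338 Ω
Step 3 — Series combination: Z_total = R + C = 4230 - j2338 Ω = 4833∠-28.9° Ω.
Step 4 — Source phasor: V = 28.7∠-165.1° V = -27.73 - j7.38 V.
Step 5 — Ohm's law: I = V / Z_total = (-27.73 - j7.38) / (4230 - j2338) = -0.004284 - j0.004112 A.
Step 6 — Convert to polar: |I| = 0.005938 A, ∠I = -136.2°.

I = 0.005938∠-136.2° A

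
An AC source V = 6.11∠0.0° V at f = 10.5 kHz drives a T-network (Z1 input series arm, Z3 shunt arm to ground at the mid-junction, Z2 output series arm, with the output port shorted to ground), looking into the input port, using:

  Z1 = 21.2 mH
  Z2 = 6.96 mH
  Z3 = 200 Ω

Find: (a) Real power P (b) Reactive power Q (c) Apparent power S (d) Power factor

Step 1 — Angular frequency: ω = 2π·f = 2π·1.05e+04 = 6.597e+04 rad/s.
Step 2 — Component impedances:
  Z1: Z = jωL = j·6.597e+04·0.0212 = 0 + j1399 Ω
  Z2: Z = jωL = j·6.597e+04·0.00696 = 0 + j459.2 Ω
  Z3: Z = R = 200 Ω
Step 3 — With the output port shorted to ground, the output series arm Z2 runs from the junction to ground; the shunt arm Z3 also runs from the junction to ground. They appear in parallel: Z3 || Z2 = 168.1 + j73.22 Ω.
Step 4 — Series with input arm Z1: Z_in = Z1 + (Z3 || Z2) = 168.1 + j1472 Ω = 1481∠83.5° Ω.
Step 5 — Source phasor: V = 6.11∠0.0° V = 6.11 V.
Step 6 — Current: I = V / Z = 0.000468 - j0.004098 A = 0.004124∠-83.5° A.
Step 7 — Complex power: S = V·I* = 0.00286 + j0.02504 VA.
Step 8 — Real power: P = Re(S) = 0.00286 W.
Step 9 — Reactive power: Q = Im(S) = 0.02504 VAR.
Step 10 — Apparent power: |S| = 0.0252 VA.
Step 11 — Power factor: PF = P/|S| = 0.1135 (lagging).

(a) P = 0.00286 W  (b) Q = 0.02504 VAR  (c) S = 0.0252 VA  (d) PF = 0.1135 (lagging)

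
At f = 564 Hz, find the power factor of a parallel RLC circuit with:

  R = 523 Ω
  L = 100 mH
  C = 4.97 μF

Step 1 — Angular frequency: ω = 2π·f = 2π·564 = 3544 rad/s.
Step 2 — Component impedances:
  R: Z = R = 523 Ω
  L: Z = jωL = j·3544·0.1 = 0 + j354.4 Ω
  C: Z = 1/(jωC) = -j/(ω·C) = 0 - j56.78 Ω
Step 3 — Parallel combination: 1/Z_total = 1/R + 1/L + 1/C; Z_total = 8.597 - j66.5 Ω = 67.05∠-82.6° Ω.
Step 4 — Power factor: PF = cos(φ) = Re(Z)/|Z| = 8.597/67.05 = 0.1282.
Step 5 — Type: Im(Z) = -66.5 ⇒ leading (phase φ = -82.6°).

PF = 0.1282 (leading, φ = -82.6°)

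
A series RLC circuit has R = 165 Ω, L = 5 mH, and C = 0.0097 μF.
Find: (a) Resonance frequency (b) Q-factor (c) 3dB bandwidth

Step 1 — Resonance: ω₀ = 1/√(LC) = 1/√(0.005·9.7e-09) = 1.436e+05 rad/s.
Step 2 — f₀ = ω₀/(2π) = 2.285e+04 Hz.
Step 3 — Series Q: Q = ω₀L/R = 1.436e+05·0.005/165 = 4.351.
Step 4 — Bandwidth: Δω = ω₀/Q = 3.3e+04 rad/s; BW = Δω/(2π) = 5252 Hz.

(a) f₀ = 2.285e+04 Hz  (b) Q = 4.351  (c) BW = 5252 Hz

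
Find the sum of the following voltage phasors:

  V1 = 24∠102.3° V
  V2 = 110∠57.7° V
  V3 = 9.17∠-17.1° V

Step 1 — Convert each phasor to rectangular form:
  V1 = 24·(cos(102.3°) + j·sin(102.3°)) = -5.113 + j23.45 V
  V2 = 110·(cos(57.7°) + j·sin(57.7°)) = 58.78 + j92.98 V
  V3 = 9.17·(cos(-17.1°) + j·sin(-17.1°)) = 8.765 - j2.696 V
Step 2 — Sum components: V_total = 62.43 + j113.7 V.
Step 3 — Convert to polar: |V_total| = 129.7 V, ∠V_total = 61.2°.

V_total = 129.7∠61.2° V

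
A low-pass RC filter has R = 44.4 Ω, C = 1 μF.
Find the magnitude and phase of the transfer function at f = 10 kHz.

Step 1 — Angular frequency: ω = 2π·1e+04 = 6.283e+04 rad/s.
Step 2 — Transfer function: H(jω) = 1/(1 + jωRC).
Step 3 — Denominator: 1 + jωRC = 1 + j·6.283e+04·44.4·1e-06 = 1 + j2.79.
Step 4 — H = 0.1139 - j0.3176.
Step 5 — Magnitude: |H| = 0.3374 (-9.4 dB); phase: φ = -70.3°.

|H| = 0.3374 (-9.4 dB), φ = -70.3°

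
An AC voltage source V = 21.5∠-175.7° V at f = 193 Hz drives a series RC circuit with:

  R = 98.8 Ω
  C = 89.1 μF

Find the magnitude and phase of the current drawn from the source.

Step 1 — Angular frequency: ω = 2π·f = 2π·193 = 1213 rad/s.
Step 2 — Component impedances:
  R: Z = R = 98.8 Ω
  C: Z = 1/(jωC) = -j/(ω·C) = 0 - j9.255 Ω
Step 3 — Series combination: Z_total = R + C = 98.8 - j9.255 Ω = 99.23∠-5.4° Ω.
Step 4 — Source phasor: V = 21.5∠-175.7° V = -21.44 - j1.612 V.
Step 5 — Ohm's law: I = V / Z_total = (-21.44 - j1.612) / (98.8 - j9.255) = -0.2136 - j0.03633 A.
Step 6 — Convert to polar: |I| = 0.2167 A, ∠I = -170.3°.

I = 0.2167∠-170.3° A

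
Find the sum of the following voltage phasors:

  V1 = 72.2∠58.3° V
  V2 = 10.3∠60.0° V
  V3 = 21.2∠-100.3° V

Step 1 — Convert each phasor to rectangular form:
  V1 = 72.2·(cos(58.3°) + j·sin(58.3°)) = 37.94 + j61.43 V
  V2 = 10.3·(cos(60.0°) + j·sin(60.0°)) = 5.15 + j8.92 V
  V3 = 21.2·(cos(-100.3°) + j·sin(-100.3°)) = -3.791 - j20.86 V
Step 2 — Sum components: V_total = 39.3 + j49.49 V.
Step 3 — Convert to polar: |V_total| = 63.2 V, ∠V_total = 51.5°.

V_total = 63.2∠51.5° V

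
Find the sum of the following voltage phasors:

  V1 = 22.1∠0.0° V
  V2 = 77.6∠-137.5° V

Step 1 — Convert each phasor to rectangular form:
  V1 = 22.1·(cos(0.0°) + j·sin(0.0°)) = 22.1 V
  V2 = 77.6·(cos(-137.5°) + j·sin(-137.5°)) = -57.21 - j52.43 V
Step 2 — Sum components: V_total = -35.11 - j52.43 V.
Step 3 — Convert to polar: |V_total| = 63.1 V, ∠V_total = -123.8°.

V_total = 63.1∠-123.8° V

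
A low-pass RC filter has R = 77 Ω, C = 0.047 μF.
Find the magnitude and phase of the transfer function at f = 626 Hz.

Step 1 — Angular frequency: ω = 2π·626 = 3933 rad/s.
Step 2 — Transfer function: H(jω) = 1/(1 + jωRC).
Step 3 — Denominator: 1 + jωRC = 1 + j·3933·77·4.7e-08 = 1 + j0.01423.
Step 4 — H = 0.9998 - j0.01423.
Step 5 — Magnitude: |H| = 0.9999 (-0.0 dB); phase: φ = -0.8°.

|H| = 0.9999 (-0.0 dB), φ = -0.8°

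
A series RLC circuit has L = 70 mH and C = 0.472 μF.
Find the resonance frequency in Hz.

Step 1 — Resonance condition Im(Z)=0 gives ω₀ = 1/√(LC).
Step 2 — ω₀ = 1/√(0.07·4.72e-07) = 5501 rad/s.
Step 3 — f₀ = ω₀/(2π) = 875.6 Hz.

f₀ = 875.6 Hz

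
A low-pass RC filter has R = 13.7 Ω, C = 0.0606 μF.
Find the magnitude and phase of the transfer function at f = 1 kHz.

Step 1 — Angular frequency: ω = 2π·1000 = 6283 rad/s.
Step 2 — Transfer function: H(jω) = 1/(1 + jωRC).
Step 3 — Denominator: 1 + jωRC = 1 + j·6283·13.7·6.06e-08 = 1 + j0.005216.
Step 4 — H = 1 - j0.005216.
Step 5 — Magnitude: |H| = 1 (-0.0 dB); phase: φ = -0.3°.

|H| = 1 (-0.0 dB), φ = -0.3°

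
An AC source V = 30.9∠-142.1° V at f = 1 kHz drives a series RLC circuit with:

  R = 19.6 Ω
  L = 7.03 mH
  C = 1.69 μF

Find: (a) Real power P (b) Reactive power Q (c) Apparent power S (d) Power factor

Step 1 — Angular frequency: ω = 2π·f = 2π·1000 = 6283 rad/s.
Step 2 — Component impedances:
  R: Z = R = 19.6 Ω
  L: Z = jωL = j·6283·0.00703 = 0 + j44.17 Ω
  C: Z = 1/(jωC) = -j/(ω·C) = 0 - j94.17 Ω
Step 3 — Series combination: Z_total = R + L + C = 19.6 - j50 Ω = 53.71∠-68.6° Ω.
Step 4 — Source phasor: V = 30.9∠-142.1° V = -24.38 - j18.98 V.
Step 5 — Current: I = V / Z = 0.1634 - j0.5517 A = 0.5753∠-73.5° A.
Step 6 — Complex power: S = V·I* = 6.488 - j16.55 VA.
Step 7 — Real power: P = Re(S) = 6.488 W.
Step 8 — Reactive power: Q = Im(S) = -16.55 VAR.
Step 9 — Apparent power: |S| = 17.78 VA.
Step 10 — Power factor: PF = P/|S| = 0.3649 (leading).

(a) P = 6.488 W  (b) Q = -16.55 VAR  (c) S = 17.78 VA  (d) PF = 0.3649 (leading)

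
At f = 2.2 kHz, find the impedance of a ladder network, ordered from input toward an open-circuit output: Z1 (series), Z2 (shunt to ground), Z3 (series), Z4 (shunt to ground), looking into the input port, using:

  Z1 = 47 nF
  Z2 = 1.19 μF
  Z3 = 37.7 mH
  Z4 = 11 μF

Step 1 — Angular frequency: ω = 2π·f = 2π·2200 = 1.382e+04 rad/s.
Step 2 — Component impedances:
  Z1: Z = 1/(jωC) = -j/(ω·C) = 0 - j1539 Ω
  Z2: Z = 1/(jωC) = -j/(ω·C) = 0 - j60.79 Ω
  Z3: Z = jωL = j·1.382e+04·0.0377 = 0 + j521.1 Ω
  Z4: Z = 1/(jωC) = -j/(ω·C) = 0 - j6.577 Ω
Step 3 — Ladder network (open output): work backward from the far end, alternating series and parallel combinations. Z_in = 0 - j1608 Ω = 1608∠-90.0° Ω.

Z = 0 - j1608 Ω = 1608∠-90.0° Ω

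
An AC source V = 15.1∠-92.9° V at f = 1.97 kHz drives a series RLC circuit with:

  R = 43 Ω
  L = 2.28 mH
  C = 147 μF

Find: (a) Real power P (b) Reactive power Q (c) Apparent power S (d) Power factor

Step 1 — Angular frequency: ω = 2π·f = 2π·1970 = 1.238e+04 rad/s.
Step 2 — Component impedances:
  R: Z = R = 43 Ω
  L: Z = jωL = j·1.238e+04·0.00228 = 0 + j28.22 Ω
  C: Z = 1/(jωC) = -j/(ω·C) = 0 - j0.5496 Ω
Step 3 — Series combination: Z_total = R + L + C = 43 + j27.67 Ω = 51.13∠32.8° Ω.
Step 4 — Source phasor: V = 15.1∠-92.9° V = -0.764 - j15.08 V.
Step 5 — Current: I = V / Z = -0.1722 - j0.2399 A = 0.2953∠-125.7° A.
Step 6 — Complex power: S = V·I* = 3.75 + j2.413 VA.
Step 7 — Real power: P = Re(S) = 3.75 W.
Step 8 — Reactive power: Q = Im(S) = 2.413 VAR.
Step 9 — Apparent power: |S| = 4.459 VA.
Step 10 — Power factor: PF = P/|S| = 0.8409 (lagging).

(a) P = 3.75 W  (b) Q = 2.413 VAR  (c) S = 4.459 VA  (d) PF = 0.8409 (lagging)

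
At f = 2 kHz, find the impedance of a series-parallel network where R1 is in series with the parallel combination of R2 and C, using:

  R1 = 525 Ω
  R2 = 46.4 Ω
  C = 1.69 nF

Step 1 — Angular frequency: ω = 2π·f = 2π·2000 = 1.257e+04 rad/s.
Step 2 — Component impedances:
  R1: Z = R = 525 Ω
  R2: Z = R = 46.4 Ω
  C: Z = 1/(jωC) = -j/(ω·C) = 0 - j4.709e+04 Ω
Step 3 — Parallel branch: R2 || C = 1/(1/R2 + 1/C) = 46.4 - j0.04572 Ω.
Step 4 — Series with R1: Z_total = R1 + (R2 || C) = 571.4 - j0.04572 Ω = 571.4∠-0.0° Ω.

Z = 571.4 - j0.04572 Ω = 571.4∠-0.0° Ω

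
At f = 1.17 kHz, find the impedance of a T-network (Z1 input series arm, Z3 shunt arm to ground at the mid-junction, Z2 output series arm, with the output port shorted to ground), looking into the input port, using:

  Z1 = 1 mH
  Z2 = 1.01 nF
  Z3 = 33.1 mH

Step 1 — Angular frequency: ω = 2π·f = 2π·1170 = 7351 rad/s.
Step 2 — Component impedances:
  Z1: Z = jωL = j·7351·0.001 = 0 + j7.351 Ω
  Z2: Z = 1/(jωC) = -j/(ω·C) = 0 - j1.347e+05 Ω
  Z3: Z = jωL = j·7351·0.0331 = 0 + j243.3 Ω
Step 3 — With the output port shorted to ground, the output series arm Z2 runs from the junction to ground; the shunt arm Z3 also runs from the junction to ground. They appear in parallel: Z3 || Z2 = 0 + j243.8 Ω.
Step 4 — Series with input arm Z1: Z_in = Z1 + (Z3 || Z2) = 0 + j251.1 Ω = 251.1∠90.0° Ω.

Z = 0 + j251.1 Ω = 251.1∠90.0° Ω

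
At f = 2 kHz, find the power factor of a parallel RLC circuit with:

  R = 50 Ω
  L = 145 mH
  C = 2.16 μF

Step 1 — Angular frequency: ω = 2π·f = 2π·2000 = 1.257e+04 rad/s.
Step 2 — Component impedances:
  R: Z = R = 50 Ω
  L: Z = jωL = j·1.257e+04·0.145 = 0 + j1822 Ω
  C: Z = 1/(jωC) = -j/(ω·C) = 0 - j36.84 Ω
Step 3 — Parallel combination: 1/Z_total = 1/R + 1/L + 1/C; Z_total = 18.06 - j24.02 Ω = 30.05∠-53.1° Ω.
Step 4 — Power factor: PF = cos(φ) = Re(Z)/|Z| = 18.06/30.05 = 0.601.
Step 5 — Type: Im(Z) = -24.02 ⇒ leading (phase φ = -53.1°).

PF = 0.601 (leading, φ = -53.1°)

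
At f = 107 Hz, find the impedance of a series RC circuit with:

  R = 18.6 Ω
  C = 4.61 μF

Step 1 — Angular frequency: ω = 2π·f = 2π·107 = 672.3 rad/s.
Step 2 — Component impedances:
  R: Z = R = 18.6 Ω
  C: Z = 1/(jωC) = -j/(ω·C) = 0 - j322.7 Ω
Step 3 — Series combination: Z_total = R + C = 18.6 - j322.7 Ω = 323.2∠-86.7° Ω.

Z = 18.6 - j322.7 Ω = 323.2∠-86.7° Ω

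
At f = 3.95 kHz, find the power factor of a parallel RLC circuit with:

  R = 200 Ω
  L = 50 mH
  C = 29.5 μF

Step 1 — Angular frequency: ω = 2π·f = 2π·3950 = 2.482e+04 rad/s.
Step 2 — Component impedances:
  R: Z = R = 200 Ω
  L: Z = jωL = j·2.482e+04·0.05 = 0 + j1241 Ω
  C: Z = 1/(jωC) = -j/(ω·C) = 0 - j1.366 Ω
Step 3 — Parallel combination: 1/Z_total = 1/R + 1/L + 1/C; Z_total = 0.009348 - j1.367 Ω = 1.367∠-89.6° Ω.
Step 4 — Power factor: PF = cos(φ) = Re(Z)/|Z| = 0.0093478/1.3673 = 0.006837.
Step 5 — Type: Im(Z) = -1.367 ⇒ leading (phase φ = -89.6°).

PF = 0.006837 (leading, φ = -89.6°)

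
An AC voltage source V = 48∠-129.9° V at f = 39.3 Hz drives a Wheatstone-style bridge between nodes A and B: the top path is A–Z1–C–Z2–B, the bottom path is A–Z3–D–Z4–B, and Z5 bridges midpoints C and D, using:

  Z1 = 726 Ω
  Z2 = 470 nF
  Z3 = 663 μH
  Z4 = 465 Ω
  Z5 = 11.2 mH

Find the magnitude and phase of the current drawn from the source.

Step 1 — Angular frequency: ω = 2π·f = 2π·39.3 = 246.9 rad/s.
Step 2 — Component impedances:
  Z1: Z = R = 726 Ω
  Z2: Z = 1/(jωC) = -j/(ω·C) = 0 - j8616 Ω
  Z3: Z = jωL = j·246.9·0.000663 = 0 + j0.1637 Ω
  Z4: Z = R = 465 Ω
  Z5: Z = jωL = j·246.9·0.0112 = 0 + j2.766 Ω
Step 3 — Bridge requires nodal analysis (the Z5 bridge couples midpoints C and D, so the two paths cannot be reduced to a simple series/parallel combination). Setting node B to ground and injecting 1 A at node A, the 3-node admittance system at A, C, D solves to V_A = Z_AB = 463.6 - j24.87 Ω = 464.3∠-3.1° Ω.
Step 4 — Source phasor: V = 48∠-129.9° V = -30.79 - j36.82 V.
Step 5 — Ohm's law: I = V / Z_total = (-30.79 - j36.82) / (463.6 - j24.87) = -0.06197 - j0.08275 A.
Step 6 — Convert to polar: |I| = 0.1034 A, ∠I = -126.8°.

I = 0.1034∠-126.8° A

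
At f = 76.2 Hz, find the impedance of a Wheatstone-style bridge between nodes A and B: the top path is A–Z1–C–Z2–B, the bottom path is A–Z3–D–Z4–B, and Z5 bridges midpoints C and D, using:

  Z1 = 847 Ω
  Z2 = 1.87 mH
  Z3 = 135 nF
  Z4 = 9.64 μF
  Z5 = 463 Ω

Step 1 — Angular frequency: ω = 2π·f = 2π·76.2 = 478.8 rad/s.
Step 2 — Component impedances:
  Z1: Z = R = 847 Ω
  Z2: Z = jωL = j·478.8·0.00187 = 0 + j0.8953 Ω
  Z3: Z = 1/(jωC) = -j/(ω·C) = 0 - j1.547e+04 Ω
  Z4: Z = 1/(jωC) = -j/(ω·C) = 0 - j216.7 Ω
  Z5: Z = R = 463 Ω
Step 3 — Bridge requires nodal analysis (the Z5 bridge couples midpoints C and D, so the two paths cannot be reduced to a simple series/parallel combination). Setting node B to ground and injecting 1 A at node A, the 3-node admittance system at A, C, D solves to V_A = Z_AB = 844.4 - j44.76 Ω = 845.6∠-3.0° Ω.

Z = 844.4 - j44.76 Ω = 845.6∠-3.0° Ω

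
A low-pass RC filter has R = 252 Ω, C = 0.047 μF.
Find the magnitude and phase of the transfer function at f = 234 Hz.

Step 1 — Angular frequency: ω = 2π·234 = 1470 rad/s.
Step 2 — Transfer function: H(jω) = 1/(1 + jωRC).
Step 3 — Denominator: 1 + jωRC = 1 + j·1470·252·4.7e-08 = 1 + j0.01741.
Step 4 — H = 0.9997 - j0.01741.
Step 5 — Magnitude: |H| = 0.9998 (-0.0 dB); phase: φ = -1.0°.

|H| = 0.9998 (-0.0 dB), φ = -1.0°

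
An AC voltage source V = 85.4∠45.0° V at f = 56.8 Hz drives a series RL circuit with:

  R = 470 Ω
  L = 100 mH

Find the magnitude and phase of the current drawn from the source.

Step 1 — Angular frequency: ω = 2π·f = 2π·56.8 = 356.9 rad/s.
Step 2 — Component impedances:
  R: Z = R = 470 Ω
  L: Z = jωL = j·356.9·0.1 = 0 + j35.69 Ω
Step 3 — Series combination: Z_total = R + L = 470 + j35.69 Ω = 471.4∠4.3° Ω.
Step 4 — Source phasor: V = 85.4∠45.0° V = 60.39 + j60.39 V.
Step 5 — Ohm's law: I = V / Z_total = (60.39 + j60.39) / (470 + j35.69) = 0.1374 + j0.118 A.
Step 6 — Convert to polar: |I| = 0.1812 A, ∠I = 40.7°.

I = 0.1812∠40.7° A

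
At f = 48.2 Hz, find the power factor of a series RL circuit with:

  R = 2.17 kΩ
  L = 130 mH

Step 1 — Angular frequency: ω = 2π·f = 2π·48.2 = 302.8 rad/s.
Step 2 — Component impedances:
  R: Z = R = 2170 Ω
  L: Z = jωL = j·302.8·0.13 = 0 + j39.37 Ω
Step 3 — Series combination: Z_total = R + L = 2170 + j39.37 Ω = 2170∠1.0° Ω.
Step 4 — Power factor: PF = cos(φ) = Re(Z)/|Z| = 2170/2170.4 = 0.9998.
Step 5 — Type: Im(Z) = 39.37 ⇒ lagging (phase φ = 1.0°).

PF = 0.9998 (lagging, φ = 1.0°)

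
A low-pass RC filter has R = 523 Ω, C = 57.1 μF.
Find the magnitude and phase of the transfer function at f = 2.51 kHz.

Step 1 — Angular frequency: ω = 2π·2510 = 1.577e+04 rad/s.
Step 2 — Transfer function: H(jω) = 1/(1 + jωRC).
Step 3 — Denominator: 1 + jωRC = 1 + j·1.577e+04·523·5.71e-05 = 1 + j471.
Step 4 — H = 4.508e-06 - j0.002123.
Step 5 — Magnitude: |H| = 0.002123 (-53.5 dB); phase: φ = -89.9°.

|H| = 0.002123 (-53.5 dB), φ = -89.9°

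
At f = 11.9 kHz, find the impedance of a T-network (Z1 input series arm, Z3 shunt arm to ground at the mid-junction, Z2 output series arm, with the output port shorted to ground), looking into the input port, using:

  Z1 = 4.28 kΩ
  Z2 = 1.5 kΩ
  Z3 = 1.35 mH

Step 1 — Angular frequency: ω = 2π·f = 2π·1.19e+04 = 7.477e+04 rad/s.
Step 2 — Component impedances:
  Z1: Z = R = 4280 Ω
  Z2: Z = R = 1500 Ω
  Z3: Z = jωL = j·7.477e+04·0.00135 = 0 + j100.9 Ω
Step 3 — With the output port shorted to ground, the output series arm Z2 runs from the junction to ground; the shunt arm Z3 also runs from the junction to ground. They appear in parallel: Z3 || Z2 = 6.762 + j100.5 Ω.
Step 4 — Series with input arm Z1: Z_in = Z1 + (Z3 || Z2) = 4287 + j100.5 Ω = 4288∠1.3° Ω.

Z = 4287 + j100.5 Ω = 4288∠1.3° Ω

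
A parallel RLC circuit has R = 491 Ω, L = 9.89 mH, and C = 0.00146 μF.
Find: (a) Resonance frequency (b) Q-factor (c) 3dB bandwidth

Step 1 — Resonance: ω₀ = 1/√(LC) = 1/√(0.00989·1.46e-09) = 2.632e+05 rad/s.
Step 2 — f₀ = ω₀/(2π) = 4.188e+04 Hz.
Step 3 — Parallel Q: Q = R/(ω₀L) = 491/(2.632e+05·0.00989) = 0.1887.
Step 4 — Bandwidth: Δω = ω₀/Q = 1.395e+06 rad/s; BW = Δω/(2π) = 2.22e+05 Hz.

(a) f₀ = 4.188e+04 Hz  (b) Q = 0.1887  (c) BW = 2.22e+05 Hz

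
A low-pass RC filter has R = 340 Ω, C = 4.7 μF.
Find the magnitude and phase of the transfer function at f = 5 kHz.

Step 1 — Angular frequency: ω = 2π·5000 = 3.142e+04 rad/s.
Step 2 — Transfer function: H(jω) = 1/(1 + jωRC).
Step 3 — Denominator: 1 + jωRC = 1 + j·3.142e+04·340·4.7e-06 = 1 + j50.2.
Step 4 — H = 0.0003966 - j0.01991.
Step 5 — Magnitude: |H| = 0.01992 (-34.0 dB); phase: φ = -88.9°.

|H| = 0.01992 (-34.0 dB), φ = -88.9°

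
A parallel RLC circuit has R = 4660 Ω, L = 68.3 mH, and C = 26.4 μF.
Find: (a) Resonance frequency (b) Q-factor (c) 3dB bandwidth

Step 1 — Resonance: ω₀ = 1/√(LC) = 1/√(0.0683·2.64e-05) = 744.7 rad/s.
Step 2 — f₀ = ω₀/(2π) = 118.5 Hz.
Step 3 — Parallel Q: Q = R/(ω₀L) = 4660/(744.7·0.0683) = 91.62.
Step 4 — Bandwidth: Δω = ω₀/Q = 8.128 rad/s; BW = Δω/(2π) = 1.294 Hz.

(a) f₀ = 118.5 Hz  (b) Q = 91.62  (c) BW = 1.294 Hz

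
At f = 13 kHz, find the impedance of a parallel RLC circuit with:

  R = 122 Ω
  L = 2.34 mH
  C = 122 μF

Step 1 — Angular frequency: ω = 2π·f = 2π·1.3e+04 = 8.168e+04 rad/s.
Step 2 — Component impedances:
  R: Z = R = 122 Ω
  L: Z = jωL = j·8.168e+04·0.00234 = 0 + j191.1 Ω
  C: Z = 1/(jωC) = -j/(ω·C) = 0 - j0.1003 Ω
Step 3 — Parallel combination: 1/Z_total = 1/R + 1/L + 1/C; Z_total = 8.263e-05 - j0.1004 Ω = 0.1004∠-90.0° Ω.

Z = 8.263e-05 - j0.1004 Ω = 0.1004∠-90.0° Ω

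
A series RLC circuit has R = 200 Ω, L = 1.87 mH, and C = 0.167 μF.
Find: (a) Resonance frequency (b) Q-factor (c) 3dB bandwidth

Step 1 — Resonance: ω₀ = 1/√(LC) = 1/√(0.00187·1.67e-07) = 5.659e+04 rad/s.
Step 2 — f₀ = ω₀/(2π) = 9006 Hz.
Step 3 — Series Q: Q = ω₀L/R = 5.659e+04·0.00187/200 = 0.5291.
Step 4 — Bandwidth: Δω = ω₀/Q = 1.07e+05 rad/s; BW = Δω/(2π) = 1.702e+04 Hz.

(a) f₀ = 9006 Hz  (b) Q = 0.5291  (c) BW = 1.702e+04 Hz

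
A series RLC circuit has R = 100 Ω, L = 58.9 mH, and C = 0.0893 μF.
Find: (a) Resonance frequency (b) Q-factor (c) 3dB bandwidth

Step 1 — Resonance: ω₀ = 1/√(LC) = 1/√(0.0589·8.93e-08) = 1.379e+04 rad/s.
Step 2 — f₀ = ω₀/(2π) = 2195 Hz.
Step 3 — Series Q: Q = ω₀L/R = 1.379e+04·0.0589/100 = 8.121.
Step 4 — Bandwidth: Δω = ω₀/Q = 1698 rad/s; BW = Δω/(2π) = 270.2 Hz.

(a) f₀ = 2195 Hz  (b) Q = 8.121  (c) BW = 270.2 Hz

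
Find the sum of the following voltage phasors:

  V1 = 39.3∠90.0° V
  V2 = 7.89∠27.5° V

Step 1 — Convert each phasor to rectangular form:
  V1 = 39.3·(cos(90.0°) + j·sin(90.0°)) = 0 + j39.3 V
  V2 = 7.89·(cos(27.5°) + j·sin(27.5°)) = 6.999 + j3.643 V
Step 2 — Sum components: V_total = 6.999 + j42.94 V.
Step 3 — Convert to polar: |V_total| = 43.51 V, ∠V_total = 80.7°.

V_total = 43.51∠80.7° V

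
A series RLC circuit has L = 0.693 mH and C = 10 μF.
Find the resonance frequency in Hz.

Step 1 — Resonance condition Im(Z)=0 gives ω₀ = 1/√(LC).
Step 2 — ω₀ = 1/√(0.000693·1e-05) = 1.201e+04 rad/s.
Step 3 — f₀ = ω₀/(2π) = 1912 Hz.

f₀ = 1912 Hz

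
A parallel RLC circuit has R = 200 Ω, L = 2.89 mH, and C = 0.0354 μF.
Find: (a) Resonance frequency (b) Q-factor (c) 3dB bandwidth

Step 1 — Resonance: ω₀ = 1/√(LC) = 1/√(0.00289·3.54e-08) = 9.887e+04 rad/s.
Step 2 — f₀ = ω₀/(2π) = 1.574e+04 Hz.
Step 3 — Parallel Q: Q = R/(ω₀L) = 200/(9.887e+04·0.00289) = 0.7.
Step 4 — Bandwidth: Δω = ω₀/Q = 1.412e+05 rad/s; BW = Δω/(2π) = 2.248e+04 Hz.

(a) f₀ = 1.574e+04 Hz  (b) Q = 0.7  (c) BW = 2.248e+04 Hz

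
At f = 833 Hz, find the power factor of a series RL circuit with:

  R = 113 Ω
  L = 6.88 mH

Step 1 — Angular frequency: ω = 2π·f = 2π·833 = 5234 rad/s.
Step 2 — Component impedances:
  R: Z = R = 113 Ω
  L: Z = jωL = j·5234·0.00688 = 0 + j36.01 Ω
Step 3 — Series combination: Z_total = R + L = 113 + j36.01 Ω = 118.6∠17.7° Ω.
Step 4 — Power factor: PF = cos(φ) = Re(Z)/|Z| = 113/118.6 = 0.9528.
Step 5 — Type: Im(Z) = 36.01 ⇒ lagging (phase φ = 17.7°).

PF = 0.9528 (lagging, φ = 17.7°)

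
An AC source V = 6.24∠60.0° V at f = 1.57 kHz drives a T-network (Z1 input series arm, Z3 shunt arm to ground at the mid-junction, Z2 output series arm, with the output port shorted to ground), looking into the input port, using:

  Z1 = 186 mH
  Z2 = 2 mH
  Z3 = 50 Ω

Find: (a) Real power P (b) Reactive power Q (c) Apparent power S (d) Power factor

Step 1 — Angular frequency: ω = 2π·f = 2π·1570 = 9865 rad/s.
Step 2 — Component impedances:
  Z1: Z = jωL = j·9865·0.186 = 0 + j1835 Ω
  Z2: Z = jωL = j·9865·0.002 = 0 + j19.73 Ω
  Z3: Z = R = 50 Ω
Step 3 — With the output port shorted to ground, the output series arm Z2 runs from the junction to ground; the shunt arm Z3 also runs from the junction to ground. They appear in parallel: Z3 || Z2 = 6.736 + j17.07 Ω.
Step 4 — Series with input arm Z1: Z_in = Z1 + (Z3 || Z2) = 6.736 + j1852 Ω = 1852∠89.8° Ω.
Step 5 — Source phasor: V = 6.24∠60.0° V = 3.12 + j5.404 V.
Step 6 — Current: I = V / Z = 0.002924 - j0.001674 A = 0.00337∠-29.8° A.
Step 7 — Complex power: S = V·I* = 7.648e-05 + j0.02103 VA.
Step 8 — Real power: P = Re(S) = 7.648e-05 W.
Step 9 — Reactive power: Q = Im(S) = 0.02103 VAR.
Step 10 — Apparent power: |S| = 0.02103 VA.
Step 11 — Power factor: PF = P/|S| = 0.003637 (lagging).

(a) P = 7.648e-05 W  (b) Q = 0.02103 VAR  (c) S = 0.02103 VA  (d) PF = 0.003637 (lagging)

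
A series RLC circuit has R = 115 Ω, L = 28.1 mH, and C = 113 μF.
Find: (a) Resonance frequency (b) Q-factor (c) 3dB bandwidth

Step 1 — Resonance condition Im(Z)=0 gives ω₀ = 1/√(LC).
Step 2 — ω₀ = 1/√(0.0281·0.000113) = 561.2 rad/s.
Step 3 — f₀ = ω₀/(2π) = 89.32 Hz.
Step 4 — Series Q: Q = ω₀L/R = 561.2·0.0281/115 = 0.1371.
Step 5 — 3dB bandwidth: Δω = ω₀/Q = 4093 rad/s; BW = Δω/(2π) = 651.3 Hz.

(a) f₀ = 89.32 Hz  (b) Q = 0.1371  (c) BW = 651.3 Hz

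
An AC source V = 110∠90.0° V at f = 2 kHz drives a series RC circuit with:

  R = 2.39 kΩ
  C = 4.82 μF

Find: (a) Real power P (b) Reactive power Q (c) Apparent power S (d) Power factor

Step 1 — Angular frequency: ω = 2π·f = 2π·2000 = 1.257e+04 rad/s.
Step 2 — Component impedances:
  R: Z = R = 2390 Ω
  C: Z = 1/(jωC) = -j/(ω·C) = 0 - j16.51 Ω
Step 3 — Series combination: Z_total = R + C = 2390 - j16.51 Ω = 2390∠-0.4° Ω.
Step 4 — Source phasor: V = 110∠90.0° V = 0 + j110 V.
Step 5 — Current: I = V / Z = -0.0003179 + j0.04602 A = 0.04602∠90.4° A.
Step 6 — Complex power: S = V·I* = 5.063 - j0.03497 VA.
Step 7 — Real power: P = Re(S) = 5.063 W.
Step 8 — Reactive power: Q = Im(S) = -0.03497 VAR.
Step 9 — Apparent power: |S| = 5.063 VA.
Step 10 — Power factor: PF = P/|S| = 1 (leading).

(a) P = 5.063 W  (b) Q = -0.03497 VAR  (c) S = 5.063 VA  (d) PF = 1 (leading)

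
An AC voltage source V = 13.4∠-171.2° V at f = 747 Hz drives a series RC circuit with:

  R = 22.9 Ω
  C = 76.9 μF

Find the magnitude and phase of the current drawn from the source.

Step 1 — Angular frequency: ω = 2π·f = 2π·747 = 4694 rad/s.
Step 2 — Component impedances:
  R: Z = R = 22.9 Ω
  C: Z = 1/(jωC) = -j/(ω·C) = 0 - j2.771 Ω
Step 3 — Series combination: Z_total = R + C = 22.9 - j2.771 Ω = 23.07∠-6.9° Ω.
Step 4 — Source phasor: V = 13.4∠-171.2° V = -13.24 - j2.05 V.
Step 5 — Ohm's law: I = V / Z_total = (-13.24 - j2.05) / (22.9 - j2.771) = -0.5592 - j0.1572 A.
Step 6 — Convert to polar: |I| = 0.5809 A, ∠I = -164.3°.

I = 0.5809∠-164.3° A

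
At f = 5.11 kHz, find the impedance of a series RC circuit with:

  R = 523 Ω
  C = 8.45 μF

Step 1 — Angular frequency: ω = 2π·f = 2π·5110 = 3.211e+04 rad/s.
Step 2 — Component impedances:
  R: Z = R = 523 Ω
  C: Z = 1/(jωC) = -j/(ω·C) = 0 - j3.686 Ω
Step 3 — Series combination: Z_total = R + C = 523 - j3.686 Ω = 523∠-0.4° Ω.

Z = 523 - j3.686 Ω = 523∠-0.4° Ω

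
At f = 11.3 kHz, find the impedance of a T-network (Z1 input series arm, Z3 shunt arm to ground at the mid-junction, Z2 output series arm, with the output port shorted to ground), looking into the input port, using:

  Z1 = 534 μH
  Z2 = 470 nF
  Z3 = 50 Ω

Step 1 — Angular frequency: ω = 2π·f = 2π·1.13e+04 = 7.1e+04 rad/s.
Step 2 — Component impedances:
  Z1: Z = jωL = j·7.1e+04·0.000534 = 0 + j37.91 Ω
  Z2: Z = 1/(jωC) = -j/(ω·C) = 0 - j29.97 Ω
  Z3: Z = R = 50 Ω
Step 3 — With the output port shorted to ground, the output series arm Z2 runs from the junction to ground; the shunt arm Z3 also runs from the junction to ground. They appear in parallel: Z3 || Z2 = 13.21 - j22.05 Ω.
Step 4 — Series with input arm Z1: Z_in = Z1 + (Z3 || Z2) = 13.21 + j15.87 Ω = 20.65∠50.2° Ω.

Z = 13.21 + j15.87 Ω = 20.65∠50.2° Ω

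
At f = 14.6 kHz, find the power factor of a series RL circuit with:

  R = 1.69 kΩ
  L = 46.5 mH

Step 1 — Angular frequency: ω = 2π·f = 2π·1.46e+04 = 9.173e+04 rad/s.
Step 2 — Component impedances:
  R: Z = R = 1690 Ω
  L: Z = jωL = j·9.173e+04·0.0465 = 0 + j4266 Ω
Step 3 — Series combination: Z_total = R + L = 1690 + j4266 Ω = 4588∠68.4° Ω.
Step 4 — Power factor: PF = cos(φ) = Re(Z)/|Z| = 1690/4588.2 = 0.3683.
Step 5 — Type: Im(Z) = 4266 ⇒ lagging (phase φ = 68.4°).

PF = 0.3683 (lagging, φ = 68.4°)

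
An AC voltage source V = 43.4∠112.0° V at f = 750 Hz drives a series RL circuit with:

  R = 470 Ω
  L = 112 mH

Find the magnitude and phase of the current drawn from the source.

Step 1 — Angular frequency: ω = 2π·f = 2π·750 = 4712 rad/s.
Step 2 — Component impedances:
  R: Z = R = 470 Ω
  L: Z = jωL = j·4712·0.112 = 0 + j527.8 Ω
Step 3 — Series combination: Z_total = R + L = 470 + j527.8 Ω = 706.7∠48.3° Ω.
Step 4 — Source phasor: V = 43.4∠112.0° V = -16.26 + j40.24 V.
Step 5 — Ohm's law: I = V / Z_total = (-16.26 + j40.24) / (470 + j527.8) = 0.02722 + j0.05505 A.
Step 6 — Convert to polar: |I| = 0.06141 A, ∠I = 63.7°.

I = 0.06141∠63.7° A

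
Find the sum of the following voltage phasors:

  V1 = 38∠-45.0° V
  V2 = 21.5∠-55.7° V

Step 1 — Convert each phasor to rectangular form:
  V1 = 38·(cos(-45.0°) + j·sin(-45.0°)) = 26.87 - j26.87 V
  V2 = 21.5·(cos(-55.7°) + j·sin(-55.7°)) = 12.12 - j17.76 V
Step 2 — Sum components: V_total = 38.99 - j44.63 V.
Step 3 — Convert to polar: |V_total| = 59.26 V, ∠V_total = -48.9°.

V_total = 59.26∠-48.9° V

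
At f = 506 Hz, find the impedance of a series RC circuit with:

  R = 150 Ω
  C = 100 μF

Step 1 — Angular frequency: ω = 2π·f = 2π·506 = 3179 rad/s.
Step 2 — Component impedances:
  R: Z = R = 150 Ω
  C: Z = 1/(jωC) = -j/(ω·C) = 0 - j3.145 Ω
Step 3 — Series combination: Z_total = R + C = 150 - j3.145 Ω = 150∠-1.2° Ω.

Z = 150 - j3.145 Ω = 150∠-1.2° Ω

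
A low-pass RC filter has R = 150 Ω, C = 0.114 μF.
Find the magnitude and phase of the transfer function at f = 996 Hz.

Step 1 — Angular frequency: ω = 2π·996 = 6258 rad/s.
Step 2 — Transfer function: H(jω) = 1/(1 + jωRC).
Step 3 — Denominator: 1 + jωRC = 1 + j·6258·150·1.14e-07 = 1 + j0.107.
Step 4 — H = 0.9887 - j0.1058.
Step 5 — Magnitude: |H| = 0.9943 (-0.0 dB); phase: φ = -6.1°.

|H| = 0.9943 (-0.0 dB), φ = -6.1°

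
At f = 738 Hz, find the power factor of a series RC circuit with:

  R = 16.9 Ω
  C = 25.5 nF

Step 1 — Angular frequency: ω = 2π·f = 2π·738 = 4637 rad/s.
Step 2 — Component impedances:
  R: Z = R = 16.9 Ω
  C: Z = 1/(jωC) = -j/(ω·C) = 0 - j8457 Ω
Step 3 — Series combination: Z_total = R + C = 16.9 - j8457 Ω = 8457∠-89.9° Ω.
Step 4 — Power factor: PF = cos(φ) = Re(Z)/|Z| = 16.9/8457 = 0.001998.
Step 5 — Type: Im(Z) = -8457 ⇒ leading (phase φ = -89.9°).

PF = 0.001998 (leading, φ = -89.9°)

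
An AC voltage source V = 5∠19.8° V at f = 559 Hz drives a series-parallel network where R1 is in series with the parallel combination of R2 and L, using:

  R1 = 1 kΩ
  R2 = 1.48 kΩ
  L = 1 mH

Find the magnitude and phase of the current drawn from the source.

Step 1 — Angular frequency: ω = 2π·f = 2π·559 = 3512 rad/s.
Step 2 — Component impedances:
  R1: Z = R = 1000 Ω
  R2: Z = R = 1480 Ω
  L: Z = jωL = j·3512·0.001 = 0 + j3.512 Ω
Step 3 — Parallel branch: R2 || L = 1/(1/R2 + 1/L) = 0.008335 + j3.512 Ω.
Step 4 — Series with R1: Z_total = R1 + (R2 || L) = 1000 + j3.512 Ω = 1000∠0.2° Ω.
Step 5 — Source phasor: V = 5∠19.8° V = 4.704 + j1.694 V.
Step 6 — Ohm's law: I = V / Z_total = (4.704 + j1.694) / (1000 + j3.512) = 0.00471 + j0.001677 A.
Step 7 — Convert to polar: |I| = 0.005 A, ∠I = 19.6°.

I = 0.005∠19.6° A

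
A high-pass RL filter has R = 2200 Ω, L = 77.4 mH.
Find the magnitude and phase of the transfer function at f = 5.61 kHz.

Step 1 — Angular frequency: ω = 2π·5610 = 3.525e+04 rad/s.
Step 2 — Transfer function: H(jω) = jωL/(R + jωL).
Step 3 — Numerator jωL = j·2728; denominator R + jωL = 2200 + j2728.
Step 4 — H = 0.606 + j0.4886.
Step 5 — Magnitude: |H| = 0.7784 (-2.2 dB); phase: φ = 38.9°.

|H| = 0.7784 (-2.2 dB), φ = 38.9°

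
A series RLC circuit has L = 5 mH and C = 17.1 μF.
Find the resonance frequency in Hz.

Step 1 — Resonance condition Im(Z)=0 gives ω₀ = 1/√(LC).
Step 2 — ω₀ = 1/√(0.005·1.71e-05) = 3420 rad/s.
Step 3 — f₀ = ω₀/(2π) = 544.3 Hz.

f₀ = 544.3 Hz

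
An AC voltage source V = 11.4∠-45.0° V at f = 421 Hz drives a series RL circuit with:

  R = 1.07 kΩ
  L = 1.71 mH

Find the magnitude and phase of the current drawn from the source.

Step 1 — Angular frequency: ω = 2π·f = 2π·421 = 2645 rad/s.
Step 2 — Component impedances:
  R: Z = R = 1070 Ω
  L: Z = jωL = j·2645·0.00171 = 0 + j4.523 Ω
Step 3 — Series combination: Z_total = R + L = 1070 + j4.523 Ω = 1070∠0.2° Ω.
Step 4 — Source phasor: V = 11.4∠-45.0° V = 8.061 - j8.061 V.
Step 5 — Ohm's law: I = V / Z_total = (8.061 - j8.061) / (1070 + j4.523) = 0.007502 - j0.007565 A.
Step 6 — Convert to polar: |I| = 0.01065 A, ∠I = -45.2°.

I = 0.01065∠-45.2° A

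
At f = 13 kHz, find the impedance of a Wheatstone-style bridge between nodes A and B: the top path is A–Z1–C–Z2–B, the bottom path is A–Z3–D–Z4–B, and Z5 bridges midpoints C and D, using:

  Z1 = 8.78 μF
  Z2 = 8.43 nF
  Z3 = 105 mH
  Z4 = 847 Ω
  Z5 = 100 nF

Step 1 — Angular frequency: ω = 2π·f = 2π·1.3e+04 = 8.168e+04 rad/s.
Step 2 — Component impedances:
  Z1: Z = 1/(jωC) = -j/(ω·C) = 0 - j1.394 Ω
  Z2: Z = 1/(jωC) = -j/(ω·C) = 0 - j1452 Ω
  Z3: Z = jωL = j·8.168e+04·0.105 = 0 + j8577 Ω
  Z4: Z = R = 847 Ω
  Z5: Z = 1/(jωC) = -j/(ω·C) = 0 - j122.4 Ω
Step 3 — Bridge requires nodal analysis (the Z5 bridge couples midpoints C and D, so the two paths cannot be reduced to a simple series/parallel combination). Setting node B to ground and injecting 1 A at node A, the 3-node admittance system at A, C, D solves to V_A = Z_AB = 557.8 - j415.5 Ω = 695.5∠-36.7° Ω.

Z = 557.8 - j415.5 Ω = 695.5∠-36.7° Ω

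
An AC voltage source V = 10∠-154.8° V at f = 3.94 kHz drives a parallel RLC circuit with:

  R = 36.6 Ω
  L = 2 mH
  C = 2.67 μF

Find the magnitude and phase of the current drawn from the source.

Step 1 — Angular frequency: ω = 2π·f = 2π·3940 = 2.476e+04 rad/s.
Step 2 — Component impedances:
  R: Z = R = 36.6 Ω
  L: Z = jωL = j·2.476e+04·0.002 = 0 + j49.51 Ω
  C: Z = 1/(jωC) = -j/(ω·C) = 0 - j15.13 Ω
Step 3 — Parallel combination: 1/Z_total = 1/R + 1/L + 1/C; Z_total = 9.575 - j16.09 Ω = 18.72∠-59.2° Ω.
Step 4 — Source phasor: V = 10∠-154.8° V = -9.048 - j4.258 V.
Step 5 — Ohm's law: I = V / Z_total = (-9.048 - j4.258) / (9.575 - j16.09) = -0.05179 - j0.5317 A.
Step 6 — Convert to polar: |I| = 0.5342 A, ∠I = -95.6°.

I = 0.5342∠-95.6° A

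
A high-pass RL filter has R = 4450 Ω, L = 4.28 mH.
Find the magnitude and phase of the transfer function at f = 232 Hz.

Step 1 — Angular frequency: ω = 2π·232 = 1458 rad/s.
Step 2 — Transfer function: H(jω) = jωL/(R + jωL).
Step 3 — Numerator jωL = j·6.239; denominator R + jωL = 4450 + j6.239.
Step 4 — H = 1.966e-06 + j0.001402.
Step 5 — Magnitude: |H| = 0.001402 (-57.1 dB); phase: φ = 89.9°.

|H| = 0.001402 (-57.1 dB), φ = 89.9°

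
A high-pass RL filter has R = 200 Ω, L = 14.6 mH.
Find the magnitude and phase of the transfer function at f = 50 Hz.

Step 1 — Angular frequency: ω = 2π·50 = 314.2 rad/s.
Step 2 — Transfer function: H(jω) = jωL/(R + jωL).
Step 3 — Numerator jωL = j·4.587; denominator R + jωL = 200 + j4.587.
Step 4 — H = 0.0005257 + j0.02292.
Step 5 — Magnitude: |H| = 0.02293 (-32.8 dB); phase: φ = 88.7°.

|H| = 0.02293 (-32.8 dB), φ = 88.7°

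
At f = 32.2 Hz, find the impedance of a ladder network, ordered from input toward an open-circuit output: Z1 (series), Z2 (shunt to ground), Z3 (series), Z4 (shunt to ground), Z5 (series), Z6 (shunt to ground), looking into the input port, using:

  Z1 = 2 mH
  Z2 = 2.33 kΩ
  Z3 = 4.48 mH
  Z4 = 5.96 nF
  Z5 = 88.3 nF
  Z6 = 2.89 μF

Step 1 — Angular frequency: ω = 2π·f = 2π·32.2 = 202.3 rad/s.
Step 2 — Component impedances:
  Z1: Z = jωL = j·202.3·0.002 = 0 + j0.4046 Ω
  Z2: Z = R = 2330 Ω
  Z3: Z = jωL = j·202.3·0.00448 = 0 + j0.9064 Ω
  Z4: Z = 1/(jωC) = -j/(ω·C) = 0 - j8.293e+05 Ω
  Z5: Z = 1/(jωC) = -j/(ω·C) = 0 - j5.598e+04 Ω
  Z6: Z = 1/(jωC) = -j/(ω·C) = 0 - j1710 Ω
Step 3 — Ladder network (open output): work backward from the far end, alternating series and parallel combinations. Z_in = 2326 - j100.1 Ω = 2328∠-2.5° Ω.

Z = 2326 - j100.1 Ω = 2328∠-2.5° Ω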